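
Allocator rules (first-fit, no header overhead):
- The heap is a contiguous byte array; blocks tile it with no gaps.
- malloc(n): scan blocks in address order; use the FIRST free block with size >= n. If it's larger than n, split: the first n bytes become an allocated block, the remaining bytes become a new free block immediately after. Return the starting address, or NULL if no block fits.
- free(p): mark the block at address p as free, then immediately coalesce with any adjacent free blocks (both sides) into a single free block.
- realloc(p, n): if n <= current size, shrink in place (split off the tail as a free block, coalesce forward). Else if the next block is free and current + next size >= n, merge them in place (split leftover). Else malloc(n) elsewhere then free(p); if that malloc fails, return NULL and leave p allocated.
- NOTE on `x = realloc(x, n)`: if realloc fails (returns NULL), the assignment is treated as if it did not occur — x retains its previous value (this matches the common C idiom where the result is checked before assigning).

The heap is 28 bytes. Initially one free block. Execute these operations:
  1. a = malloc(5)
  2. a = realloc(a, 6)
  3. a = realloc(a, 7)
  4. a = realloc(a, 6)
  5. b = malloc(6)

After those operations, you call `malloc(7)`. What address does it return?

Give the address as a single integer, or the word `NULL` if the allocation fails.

Op 1: a = malloc(5) -> a = 0; heap: [0-4 ALLOC][5-27 FREE]
Op 2: a = realloc(a, 6) -> a = 0; heap: [0-5 ALLOC][6-27 FREE]
Op 3: a = realloc(a, 7) -> a = 0; heap: [0-6 ALLOC][7-27 FREE]
Op 4: a = realloc(a, 6) -> a = 0; heap: [0-5 ALLOC][6-27 FREE]
Op 5: b = malloc(6) -> b = 6; heap: [0-5 ALLOC][6-11 ALLOC][12-27 FREE]
malloc(7): first-fit scan over [0-5 ALLOC][6-11 ALLOC][12-27 FREE] -> 12

Answer: 12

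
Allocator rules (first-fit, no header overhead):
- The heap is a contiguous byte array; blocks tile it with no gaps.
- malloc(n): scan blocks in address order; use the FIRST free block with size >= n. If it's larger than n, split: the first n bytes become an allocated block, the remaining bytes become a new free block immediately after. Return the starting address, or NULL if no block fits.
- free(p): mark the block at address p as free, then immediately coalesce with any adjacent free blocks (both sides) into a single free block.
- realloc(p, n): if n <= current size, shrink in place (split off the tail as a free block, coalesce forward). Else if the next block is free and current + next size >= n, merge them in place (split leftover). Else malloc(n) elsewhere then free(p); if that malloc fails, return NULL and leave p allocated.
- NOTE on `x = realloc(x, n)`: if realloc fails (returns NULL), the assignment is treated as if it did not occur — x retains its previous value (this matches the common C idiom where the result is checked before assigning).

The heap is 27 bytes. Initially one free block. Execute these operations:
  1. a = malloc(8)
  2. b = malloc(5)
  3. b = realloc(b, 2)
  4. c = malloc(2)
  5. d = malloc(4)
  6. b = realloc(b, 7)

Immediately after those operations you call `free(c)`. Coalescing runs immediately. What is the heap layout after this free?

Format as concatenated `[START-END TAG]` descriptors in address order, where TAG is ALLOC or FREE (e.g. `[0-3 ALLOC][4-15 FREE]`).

Op 1: a = malloc(8) -> a = 0; heap: [0-7 ALLOC][8-26 FREE]
Op 2: b = malloc(5) -> b = 8; heap: [0-7 ALLOC][8-12 ALLOC][13-26 FREE]
Op 3: b = realloc(b, 2) -> b = 8; heap: [0-7 ALLOC][8-9 ALLOC][10-26 FREE]
Op 4: c = malloc(2) -> c = 10; heap: [0-7 ALLOC][8-9 ALLOC][10-11 ALLOC][12-26 FREE]
Op 5: d = malloc(4) -> d = 12; heap: [0-7 ALLOC][8-9 ALLOC][10-11 ALLOC][12-15 ALLOC][16-26 FREE]
Op 6: b = realloc(b, 7) -> b = 16; heap: [0-7 ALLOC][8-9 FREE][10-11 ALLOC][12-15 ALLOC][16-22 ALLOC][23-26 FREE]
free(c): c = 10 -> block [10-11 ALLOC]; mark free, coalesce with adjacent free neighbors -> [0-7 ALLOC][8-11 FREE][12-15 ALLOC][16-22 ALLOC][23-26 FREE]

Answer: [0-7 ALLOC][8-11 FREE][12-15 ALLOC][16-22 ALLOC][23-26 FREE]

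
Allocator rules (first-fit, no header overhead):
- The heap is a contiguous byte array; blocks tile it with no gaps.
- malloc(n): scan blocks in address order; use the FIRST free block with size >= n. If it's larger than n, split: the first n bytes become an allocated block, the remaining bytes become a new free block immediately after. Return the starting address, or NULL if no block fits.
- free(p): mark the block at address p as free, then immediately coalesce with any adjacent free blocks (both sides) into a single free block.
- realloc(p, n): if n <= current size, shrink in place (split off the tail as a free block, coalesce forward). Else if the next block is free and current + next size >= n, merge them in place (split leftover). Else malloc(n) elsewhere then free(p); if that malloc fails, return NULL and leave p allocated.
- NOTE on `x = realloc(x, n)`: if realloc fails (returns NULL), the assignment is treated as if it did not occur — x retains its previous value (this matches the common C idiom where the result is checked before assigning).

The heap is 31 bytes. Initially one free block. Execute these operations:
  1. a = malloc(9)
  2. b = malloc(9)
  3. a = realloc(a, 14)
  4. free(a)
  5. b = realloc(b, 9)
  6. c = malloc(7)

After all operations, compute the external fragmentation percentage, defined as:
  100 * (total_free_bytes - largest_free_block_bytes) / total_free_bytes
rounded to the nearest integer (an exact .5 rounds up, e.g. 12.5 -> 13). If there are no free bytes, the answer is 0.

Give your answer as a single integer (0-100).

Answer: 13

Derivation:
Op 1: a = malloc(9) -> a = 0; heap: [0-8 ALLOC][9-30 FREE]
Op 2: b = malloc(9) -> b = 9; heap: [0-8 ALLOC][9-17 ALLOC][18-30 FREE]
Op 3: a = realloc(a, 14) -> NULL (a unchanged); heap: [0-8 ALLOC][9-17 ALLOC][18-30 FREE]
Op 4: free(a) -> (freed a); heap: [0-8 FREE][9-17 ALLOC][18-30 FREE]
Op 5: b = realloc(b, 9) -> b = 9; heap: [0-8 FREE][9-17 ALLOC][18-30 FREE]
Op 6: c = malloc(7) -> c = 0; heap: [0-6 ALLOC][7-8 FREE][9-17 ALLOC][18-30 FREE]
Free blocks: [2 13] total_free=15 largest=13 -> 100*(15-13)/15 = 200/15 ≈ 13.333 -> rounds to 13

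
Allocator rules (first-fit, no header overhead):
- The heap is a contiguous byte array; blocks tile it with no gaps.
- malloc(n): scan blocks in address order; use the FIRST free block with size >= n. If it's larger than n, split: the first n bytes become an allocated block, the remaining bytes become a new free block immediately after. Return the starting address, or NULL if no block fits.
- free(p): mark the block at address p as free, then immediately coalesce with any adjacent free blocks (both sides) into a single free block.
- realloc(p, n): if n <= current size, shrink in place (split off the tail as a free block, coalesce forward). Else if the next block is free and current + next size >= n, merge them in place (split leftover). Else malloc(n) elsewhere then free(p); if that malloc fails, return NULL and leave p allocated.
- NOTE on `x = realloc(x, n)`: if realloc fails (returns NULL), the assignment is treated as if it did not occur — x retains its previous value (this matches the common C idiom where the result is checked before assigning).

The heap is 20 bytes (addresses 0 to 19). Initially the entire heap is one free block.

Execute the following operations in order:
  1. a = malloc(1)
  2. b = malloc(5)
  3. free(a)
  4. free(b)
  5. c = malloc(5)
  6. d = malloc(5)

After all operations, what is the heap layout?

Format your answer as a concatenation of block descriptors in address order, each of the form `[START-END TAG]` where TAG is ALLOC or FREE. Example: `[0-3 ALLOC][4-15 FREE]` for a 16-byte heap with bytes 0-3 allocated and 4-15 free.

Op 1: a = malloc(1) -> a = 0; heap: [0-0 ALLOC][1-19 FREE]
Op 2: b = malloc(5) -> b = 1; heap: [0-0 ALLOC][1-5 ALLOC][6-19 FREE]
Op 3: free(a) -> (freed a); heap: [0-0 FREE][1-5 ALLOC][6-19 FREE]
Op 4: free(b) -> (freed b); heap: [0-19 FREE]
Op 5: c = malloc(5) -> c = 0; heap: [0-4 ALLOC][5-19 FREE]
Op 6: d = malloc(5) -> d = 5; heap: [0-4 ALLOC][5-9 ALLOC][10-19 FREE]

Answer: [0-4 ALLOC][5-9 ALLOC][10-19 FREE]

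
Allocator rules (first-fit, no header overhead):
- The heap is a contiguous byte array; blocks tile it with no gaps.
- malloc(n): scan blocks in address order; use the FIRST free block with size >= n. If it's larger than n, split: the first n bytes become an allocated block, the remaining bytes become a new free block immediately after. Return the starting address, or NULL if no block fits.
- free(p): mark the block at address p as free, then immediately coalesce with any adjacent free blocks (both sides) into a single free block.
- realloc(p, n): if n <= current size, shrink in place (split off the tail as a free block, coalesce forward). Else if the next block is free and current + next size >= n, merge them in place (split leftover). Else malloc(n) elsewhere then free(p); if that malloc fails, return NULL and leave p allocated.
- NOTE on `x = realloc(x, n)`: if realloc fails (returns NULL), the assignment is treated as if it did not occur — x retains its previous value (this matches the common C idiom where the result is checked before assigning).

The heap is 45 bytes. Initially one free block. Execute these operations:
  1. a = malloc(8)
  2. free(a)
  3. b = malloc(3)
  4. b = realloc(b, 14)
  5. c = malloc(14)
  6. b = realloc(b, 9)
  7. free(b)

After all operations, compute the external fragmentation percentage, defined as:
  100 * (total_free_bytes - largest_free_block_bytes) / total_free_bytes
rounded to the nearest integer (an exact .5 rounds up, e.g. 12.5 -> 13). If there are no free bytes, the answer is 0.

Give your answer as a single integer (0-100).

Op 1: a = malloc(8) -> a = 0; heap: [0-7 ALLOC][8-44 FREE]
Op 2: free(a) -> (freed a); heap: [0-44 FREE]
Op 3: b = malloc(3) -> b = 0; heap: [0-2 ALLOC][3-44 FREE]
Op 4: b = realloc(b, 14) -> b = 0; heap: [0-13 ALLOC][14-44 FREE]
Op 5: c = malloc(14) -> c = 14; heap: [0-13 ALLOC][14-27 ALLOC][28-44 FREE]
Op 6: b = realloc(b, 9) -> b = 0; heap: [0-8 ALLOC][9-13 FREE][14-27 ALLOC][28-44 FREE]
Op 7: free(b) -> (freed b); heap: [0-13 FREE][14-27 ALLOC][28-44 FREE]
Free blocks: [14 17] total_free=31 largest=17 -> 100*(31-17)/31 = 1400/31 ≈ 45.161 -> rounds to 45

Answer: 45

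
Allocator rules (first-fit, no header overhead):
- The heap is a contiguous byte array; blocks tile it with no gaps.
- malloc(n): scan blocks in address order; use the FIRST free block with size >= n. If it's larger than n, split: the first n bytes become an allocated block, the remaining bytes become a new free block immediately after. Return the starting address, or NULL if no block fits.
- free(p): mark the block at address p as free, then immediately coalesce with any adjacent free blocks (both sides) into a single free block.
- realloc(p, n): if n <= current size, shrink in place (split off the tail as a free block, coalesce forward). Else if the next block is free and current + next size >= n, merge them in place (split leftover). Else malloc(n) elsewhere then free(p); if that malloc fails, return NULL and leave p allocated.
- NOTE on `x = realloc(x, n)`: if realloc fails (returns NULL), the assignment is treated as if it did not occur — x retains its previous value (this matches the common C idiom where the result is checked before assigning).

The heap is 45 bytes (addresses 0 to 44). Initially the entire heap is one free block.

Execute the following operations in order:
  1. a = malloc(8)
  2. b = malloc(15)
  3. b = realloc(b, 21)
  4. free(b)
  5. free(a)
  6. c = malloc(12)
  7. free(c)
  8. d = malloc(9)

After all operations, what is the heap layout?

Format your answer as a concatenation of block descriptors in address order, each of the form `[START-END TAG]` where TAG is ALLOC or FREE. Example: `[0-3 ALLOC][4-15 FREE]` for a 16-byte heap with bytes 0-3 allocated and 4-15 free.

Op 1: a = malloc(8) -> a = 0; heap: [0-7 ALLOC][8-44 FREE]
Op 2: b = malloc(15) -> b = 8; heap: [0-7 ALLOC][8-22 ALLOC][23-44 FREE]
Op 3: b = realloc(b, 21) -> b = 8; heap: [0-7 ALLOC][8-28 ALLOC][29-44 FREE]
Op 4: free(b) -> (freed b); heap: [0-7 ALLOC][8-44 FREE]
Op 5: free(a) -> (freed a); heap: [0-44 FREE]
Op 6: c = malloc(12) -> c = 0; heap: [0-11 ALLOC][12-44 FREE]
Op 7: free(c) -> (freed c); heap: [0-44 FREE]
Op 8: d = malloc(9) -> d = 0; heap: [0-8 ALLOC][9-44 FREE]

Answer: [0-8 ALLOC][9-44 FREE]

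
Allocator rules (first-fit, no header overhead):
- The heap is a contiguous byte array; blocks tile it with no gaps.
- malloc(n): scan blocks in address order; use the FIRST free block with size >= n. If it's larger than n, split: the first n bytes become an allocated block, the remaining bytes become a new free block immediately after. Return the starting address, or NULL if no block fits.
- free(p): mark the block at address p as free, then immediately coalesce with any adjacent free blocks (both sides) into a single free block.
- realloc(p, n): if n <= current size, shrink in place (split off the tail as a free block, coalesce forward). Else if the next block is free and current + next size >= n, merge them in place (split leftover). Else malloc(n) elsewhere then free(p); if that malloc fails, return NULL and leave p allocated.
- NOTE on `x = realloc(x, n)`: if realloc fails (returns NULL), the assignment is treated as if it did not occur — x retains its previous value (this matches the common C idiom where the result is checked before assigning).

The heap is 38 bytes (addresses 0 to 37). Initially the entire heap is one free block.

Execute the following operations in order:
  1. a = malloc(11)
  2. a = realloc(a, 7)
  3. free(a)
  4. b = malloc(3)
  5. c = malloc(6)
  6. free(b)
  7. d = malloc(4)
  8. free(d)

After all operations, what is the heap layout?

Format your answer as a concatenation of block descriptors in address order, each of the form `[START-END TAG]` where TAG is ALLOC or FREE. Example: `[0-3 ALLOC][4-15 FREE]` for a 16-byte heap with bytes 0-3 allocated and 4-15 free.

Answer: [0-2 FREE][3-8 ALLOC][9-37 FREE]

Derivation:
Op 1: a = malloc(11) -> a = 0; heap: [0-10 ALLOC][11-37 FREE]
Op 2: a = realloc(a, 7) -> a = 0; heap: [0-6 ALLOC][7-37 FREE]
Op 3: free(a) -> (freed a); heap: [0-37 FREE]
Op 4: b = malloc(3) -> b = 0; heap: [0-2 ALLOC][3-37 FREE]
Op 5: c = malloc(6) -> c = 3; heap: [0-2 ALLOC][3-8 ALLOC][9-37 FREE]
Op 6: free(b) -> (freed b); heap: [0-2 FREE][3-8 ALLOC][9-37 FREE]
Op 7: d = malloc(4) -> d = 9; heap: [0-2 FREE][3-8 ALLOC][9-12 ALLOC][13-37 FREE]
Op 8: free(d) -> (freed d); heap: [0-2 FREE][3-8 ALLOC][9-37 FREE]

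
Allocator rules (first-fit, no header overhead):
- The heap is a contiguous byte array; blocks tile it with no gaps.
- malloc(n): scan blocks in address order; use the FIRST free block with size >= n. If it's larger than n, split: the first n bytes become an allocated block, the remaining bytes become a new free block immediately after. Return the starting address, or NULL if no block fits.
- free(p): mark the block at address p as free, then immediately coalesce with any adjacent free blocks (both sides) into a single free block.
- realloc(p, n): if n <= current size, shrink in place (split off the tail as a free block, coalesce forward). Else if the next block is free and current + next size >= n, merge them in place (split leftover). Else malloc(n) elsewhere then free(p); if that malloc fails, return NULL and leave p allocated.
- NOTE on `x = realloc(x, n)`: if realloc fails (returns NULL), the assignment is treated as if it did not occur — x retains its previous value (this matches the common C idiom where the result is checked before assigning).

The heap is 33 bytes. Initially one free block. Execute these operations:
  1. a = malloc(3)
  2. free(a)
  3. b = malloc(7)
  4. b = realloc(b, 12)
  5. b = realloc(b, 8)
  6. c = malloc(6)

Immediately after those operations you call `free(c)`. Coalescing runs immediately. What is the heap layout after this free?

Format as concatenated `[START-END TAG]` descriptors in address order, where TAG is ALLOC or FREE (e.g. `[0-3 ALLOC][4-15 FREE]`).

Answer: [0-7 ALLOC][8-32 FREE]

Derivation:
Op 1: a = malloc(3) -> a = 0; heap: [0-2 ALLOC][3-32 FREE]
Op 2: free(a) -> (freed a); heap: [0-32 FREE]
Op 3: b = malloc(7) -> b = 0; heap: [0-6 ALLOC][7-32 FREE]
Op 4: b = realloc(b, 12) -> b = 0; heap: [0-11 ALLOC][12-32 FREE]
Op 5: b = realloc(b, 8) -> b = 0; heap: [0-7 ALLOC][8-32 FREE]
Op 6: c = malloc(6) -> c = 8; heap: [0-7 ALLOC][8-13 ALLOC][14-32 FREE]
free(c): c = 8 -> block [8-13 ALLOC]; mark free, coalesce with adjacent free neighbors -> [0-7 ALLOC][8-32 FREE]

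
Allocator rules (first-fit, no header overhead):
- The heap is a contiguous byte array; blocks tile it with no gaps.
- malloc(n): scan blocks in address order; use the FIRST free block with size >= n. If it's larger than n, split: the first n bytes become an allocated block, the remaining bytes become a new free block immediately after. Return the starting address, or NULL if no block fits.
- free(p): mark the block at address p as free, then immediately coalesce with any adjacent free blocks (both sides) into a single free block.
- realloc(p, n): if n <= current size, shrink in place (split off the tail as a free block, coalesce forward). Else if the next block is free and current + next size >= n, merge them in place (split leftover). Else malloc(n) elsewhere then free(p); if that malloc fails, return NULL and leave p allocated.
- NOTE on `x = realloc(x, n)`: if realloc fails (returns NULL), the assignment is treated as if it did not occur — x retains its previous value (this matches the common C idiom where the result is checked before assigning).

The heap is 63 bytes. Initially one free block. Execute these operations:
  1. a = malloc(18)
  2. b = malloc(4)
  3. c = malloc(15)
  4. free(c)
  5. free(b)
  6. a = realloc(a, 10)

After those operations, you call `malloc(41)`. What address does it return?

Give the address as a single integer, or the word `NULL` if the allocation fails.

Answer: 10

Derivation:
Op 1: a = malloc(18) -> a = 0; heap: [0-17 ALLOC][18-62 FREE]
Op 2: b = malloc(4) -> b = 18; heap: [0-17 ALLOC][18-21 ALLOC][22-62 FREE]
Op 3: c = malloc(15) -> c = 22; heap: [0-17 ALLOC][18-21 ALLOC][22-36 ALLOC][37-62 FREE]
Op 4: free(c) -> (freed c); heap: [0-17 ALLOC][18-21 ALLOC][22-62 FREE]
Op 5: free(b) -> (freed b); heap: [0-17 ALLOC][18-62 FREE]
Op 6: a = realloc(a, 10) -> a = 0; heap: [0-9 ALLOC][10-62 FREE]
malloc(41): first-fit scan over [0-9 ALLOC][10-62 FREE] -> 10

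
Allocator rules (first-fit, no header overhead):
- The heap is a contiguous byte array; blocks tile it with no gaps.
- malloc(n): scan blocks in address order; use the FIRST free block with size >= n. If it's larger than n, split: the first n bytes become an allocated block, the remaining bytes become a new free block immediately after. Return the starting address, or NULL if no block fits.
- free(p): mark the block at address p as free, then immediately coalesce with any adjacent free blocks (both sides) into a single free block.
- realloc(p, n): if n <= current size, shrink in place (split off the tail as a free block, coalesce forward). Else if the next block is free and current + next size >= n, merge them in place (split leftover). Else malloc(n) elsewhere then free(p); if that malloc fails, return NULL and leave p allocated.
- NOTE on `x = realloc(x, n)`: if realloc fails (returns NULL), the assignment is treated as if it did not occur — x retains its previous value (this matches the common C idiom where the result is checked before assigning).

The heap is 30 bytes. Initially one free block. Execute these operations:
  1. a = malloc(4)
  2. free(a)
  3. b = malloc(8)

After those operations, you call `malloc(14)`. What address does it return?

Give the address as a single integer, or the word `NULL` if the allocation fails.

Op 1: a = malloc(4) -> a = 0; heap: [0-3 ALLOC][4-29 FREE]
Op 2: free(a) -> (freed a); heap: [0-29 FREE]
Op 3: b = malloc(8) -> b = 0; heap: [0-7 ALLOC][8-29 FREE]
malloc(14): first-fit scan over [0-7 ALLOC][8-29 FREE] -> 8

Answer: 8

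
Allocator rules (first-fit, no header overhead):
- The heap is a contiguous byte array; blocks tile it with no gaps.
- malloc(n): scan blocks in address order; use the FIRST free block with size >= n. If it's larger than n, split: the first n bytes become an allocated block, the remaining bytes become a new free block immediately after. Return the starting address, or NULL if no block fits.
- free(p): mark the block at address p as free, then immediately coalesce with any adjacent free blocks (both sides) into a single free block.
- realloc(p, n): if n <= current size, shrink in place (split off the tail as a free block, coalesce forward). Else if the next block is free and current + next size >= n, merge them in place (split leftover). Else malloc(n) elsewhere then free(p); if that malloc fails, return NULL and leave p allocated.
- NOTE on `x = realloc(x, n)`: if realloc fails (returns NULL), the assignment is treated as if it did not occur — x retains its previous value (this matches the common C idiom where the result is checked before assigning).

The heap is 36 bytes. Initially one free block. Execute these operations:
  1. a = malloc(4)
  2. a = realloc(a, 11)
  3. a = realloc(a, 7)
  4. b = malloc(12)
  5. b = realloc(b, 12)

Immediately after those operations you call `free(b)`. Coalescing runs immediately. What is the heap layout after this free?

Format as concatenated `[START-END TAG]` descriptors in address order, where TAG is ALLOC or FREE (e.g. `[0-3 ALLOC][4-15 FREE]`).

Op 1: a = malloc(4) -> a = 0; heap: [0-3 ALLOC][4-35 FREE]
Op 2: a = realloc(a, 11) -> a = 0; heap: [0-10 ALLOC][11-35 FREE]
Op 3: a = realloc(a, 7) -> a = 0; heap: [0-6 ALLOC][7-35 FREE]
Op 4: b = malloc(12) -> b = 7; heap: [0-6 ALLOC][7-18 ALLOC][19-35 FREE]
Op 5: b = realloc(b, 12) -> b = 7; heap: [0-6 ALLOC][7-18 ALLOC][19-35 FREE]
free(b): b = 7 -> block [7-18 ALLOC]; mark free, coalesce with adjacent free neighbors -> [0-6 ALLOC][7-35 FREE]

Answer: [0-6 ALLOC][7-35 FREE]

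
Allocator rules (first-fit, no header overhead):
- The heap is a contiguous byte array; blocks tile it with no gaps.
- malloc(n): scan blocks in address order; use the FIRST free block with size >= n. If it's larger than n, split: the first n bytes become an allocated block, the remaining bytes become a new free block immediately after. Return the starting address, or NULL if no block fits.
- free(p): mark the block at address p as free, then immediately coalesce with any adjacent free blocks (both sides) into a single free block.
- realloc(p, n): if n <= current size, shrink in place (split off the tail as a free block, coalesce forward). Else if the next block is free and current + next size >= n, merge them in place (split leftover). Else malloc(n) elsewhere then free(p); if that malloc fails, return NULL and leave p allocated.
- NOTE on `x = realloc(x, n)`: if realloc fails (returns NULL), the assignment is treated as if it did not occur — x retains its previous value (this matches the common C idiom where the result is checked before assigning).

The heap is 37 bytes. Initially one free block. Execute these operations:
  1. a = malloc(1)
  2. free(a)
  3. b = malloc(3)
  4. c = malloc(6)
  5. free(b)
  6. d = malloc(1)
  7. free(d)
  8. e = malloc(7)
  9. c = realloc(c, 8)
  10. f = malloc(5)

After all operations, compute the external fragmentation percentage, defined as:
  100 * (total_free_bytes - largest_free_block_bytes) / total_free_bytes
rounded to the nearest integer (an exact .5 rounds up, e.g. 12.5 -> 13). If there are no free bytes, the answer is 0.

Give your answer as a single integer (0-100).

Op 1: a = malloc(1) -> a = 0; heap: [0-0 ALLOC][1-36 FREE]
Op 2: free(a) -> (freed a); heap: [0-36 FREE]
Op 3: b = malloc(3) -> b = 0; heap: [0-2 ALLOC][3-36 FREE]
Op 4: c = malloc(6) -> c = 3; heap: [0-2 ALLOC][3-8 ALLOC][9-36 FREE]
Op 5: free(b) -> (freed b); heap: [0-2 FREE][3-8 ALLOC][9-36 FREE]
Op 6: d = malloc(1) -> d = 0; heap: [0-0 ALLOC][1-2 FREE][3-8 ALLOC][9-36 FREE]
Op 7: free(d) -> (freed d); heap: [0-2 FREE][3-8 ALLOC][9-36 FREE]
Op 8: e = malloc(7) -> e = 9; heap: [0-2 FREE][3-8 ALLOC][9-15 ALLOC][16-36 FREE]
Op 9: c = realloc(c, 8) -> c = 16; heap: [0-8 FREE][9-15 ALLOC][16-23 ALLOC][24-36 FREE]
Op 10: f = malloc(5) -> f = 0; heap: [0-4 ALLOC][5-8 FREE][9-15 ALLOC][16-23 ALLOC][24-36 FREE]
Free blocks: [4 13] total_free=17 largest=13 -> 100*(17-13)/17 = 400/17 ≈ 23.529 -> rounds to 24

Answer: 24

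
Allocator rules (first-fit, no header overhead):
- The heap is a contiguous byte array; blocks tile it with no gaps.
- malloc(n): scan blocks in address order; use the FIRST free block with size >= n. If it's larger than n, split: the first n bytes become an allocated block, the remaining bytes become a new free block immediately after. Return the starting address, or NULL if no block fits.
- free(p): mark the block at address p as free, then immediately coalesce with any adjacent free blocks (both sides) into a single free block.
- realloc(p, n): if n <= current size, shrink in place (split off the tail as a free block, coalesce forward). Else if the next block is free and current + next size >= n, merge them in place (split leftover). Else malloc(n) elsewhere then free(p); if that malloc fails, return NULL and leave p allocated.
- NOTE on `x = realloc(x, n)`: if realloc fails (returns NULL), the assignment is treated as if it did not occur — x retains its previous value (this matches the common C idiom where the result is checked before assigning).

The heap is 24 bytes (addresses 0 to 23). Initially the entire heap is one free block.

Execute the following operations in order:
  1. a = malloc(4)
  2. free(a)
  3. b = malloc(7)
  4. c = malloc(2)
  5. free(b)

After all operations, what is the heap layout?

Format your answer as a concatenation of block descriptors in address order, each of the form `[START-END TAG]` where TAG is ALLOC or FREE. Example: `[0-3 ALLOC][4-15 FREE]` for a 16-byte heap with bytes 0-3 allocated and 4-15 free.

Op 1: a = malloc(4) -> a = 0; heap: [0-3 ALLOC][4-23 FREE]
Op 2: free(a) -> (freed a); heap: [0-23 FREE]
Op 3: b = malloc(7) -> b = 0; heap: [0-6 ALLOC][7-23 FREE]
Op 4: c = malloc(2) -> c = 7; heap: [0-6 ALLOC][7-8 ALLOC][9-23 FREE]
Op 5: free(b) -> (freed b); heap: [0-6 FREE][7-8 ALLOC][9-23 FREE]

Answer: [0-6 FREE][7-8 ALLOC][9-23 FREE]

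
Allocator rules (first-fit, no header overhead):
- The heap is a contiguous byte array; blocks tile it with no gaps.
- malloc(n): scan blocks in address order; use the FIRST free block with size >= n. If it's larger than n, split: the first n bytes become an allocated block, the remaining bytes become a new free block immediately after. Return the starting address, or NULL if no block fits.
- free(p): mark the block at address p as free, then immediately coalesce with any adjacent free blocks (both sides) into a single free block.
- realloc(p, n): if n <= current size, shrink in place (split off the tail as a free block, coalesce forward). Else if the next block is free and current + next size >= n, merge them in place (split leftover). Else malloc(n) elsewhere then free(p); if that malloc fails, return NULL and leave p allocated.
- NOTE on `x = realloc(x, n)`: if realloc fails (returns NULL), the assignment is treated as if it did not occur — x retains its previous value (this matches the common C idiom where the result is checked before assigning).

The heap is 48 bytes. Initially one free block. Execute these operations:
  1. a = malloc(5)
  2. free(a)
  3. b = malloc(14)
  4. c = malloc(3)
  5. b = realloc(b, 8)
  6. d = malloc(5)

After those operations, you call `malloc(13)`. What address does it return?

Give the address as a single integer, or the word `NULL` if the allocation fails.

Op 1: a = malloc(5) -> a = 0; heap: [0-4 ALLOC][5-47 FREE]
Op 2: free(a) -> (freed a); heap: [0-47 FREE]
Op 3: b = malloc(14) -> b = 0; heap: [0-13 ALLOC][14-47 FREE]
Op 4: c = malloc(3) -> c = 14; heap: [0-13 ALLOC][14-16 ALLOC][17-47 FREE]
Op 5: b = realloc(b, 8) -> b = 0; heap: [0-7 ALLOC][8-13 FREE][14-16 ALLOC][17-47 FREE]
Op 6: d = malloc(5) -> d = 8; heap: [0-7 ALLOC][8-12 ALLOC][13-13 FREE][14-16 ALLOC][17-47 FREE]
malloc(13): first-fit scan over [0-7 ALLOC][8-12 ALLOC][13-13 FREE][14-16 ALLOC][17-47 FREE] -> 17

Answer: 17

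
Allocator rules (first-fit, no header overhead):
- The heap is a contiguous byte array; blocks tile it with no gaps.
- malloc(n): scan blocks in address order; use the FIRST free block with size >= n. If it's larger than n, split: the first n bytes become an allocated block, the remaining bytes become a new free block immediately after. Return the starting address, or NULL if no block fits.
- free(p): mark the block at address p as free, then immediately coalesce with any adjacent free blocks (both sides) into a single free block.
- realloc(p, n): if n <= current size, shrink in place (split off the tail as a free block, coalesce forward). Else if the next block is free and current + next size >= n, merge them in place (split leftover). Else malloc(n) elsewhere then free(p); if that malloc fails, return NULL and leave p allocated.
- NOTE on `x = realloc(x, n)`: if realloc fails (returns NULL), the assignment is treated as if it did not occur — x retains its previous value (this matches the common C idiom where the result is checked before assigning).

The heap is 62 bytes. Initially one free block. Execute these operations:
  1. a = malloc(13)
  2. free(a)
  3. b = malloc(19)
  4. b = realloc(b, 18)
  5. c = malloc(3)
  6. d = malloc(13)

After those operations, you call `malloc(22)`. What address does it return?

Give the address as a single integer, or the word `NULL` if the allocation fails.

Answer: 34

Derivation:
Op 1: a = malloc(13) -> a = 0; heap: [0-12 ALLOC][13-61 FREE]
Op 2: free(a) -> (freed a); heap: [0-61 FREE]
Op 3: b = malloc(19) -> b = 0; heap: [0-18 ALLOC][19-61 FREE]
Op 4: b = realloc(b, 18) -> b = 0; heap: [0-17 ALLOC][18-61 FREE]
Op 5: c = malloc(3) -> c = 18; heap: [0-17 ALLOC][18-20 ALLOC][21-61 FREE]
Op 6: d = malloc(13) -> d = 21; heap: [0-17 ALLOC][18-20 ALLOC][21-33 ALLOC][34-61 FREE]
malloc(22): first-fit scan over [0-17 ALLOC][18-20 ALLOC][21-33 ALLOC][34-61 FREE] -> 34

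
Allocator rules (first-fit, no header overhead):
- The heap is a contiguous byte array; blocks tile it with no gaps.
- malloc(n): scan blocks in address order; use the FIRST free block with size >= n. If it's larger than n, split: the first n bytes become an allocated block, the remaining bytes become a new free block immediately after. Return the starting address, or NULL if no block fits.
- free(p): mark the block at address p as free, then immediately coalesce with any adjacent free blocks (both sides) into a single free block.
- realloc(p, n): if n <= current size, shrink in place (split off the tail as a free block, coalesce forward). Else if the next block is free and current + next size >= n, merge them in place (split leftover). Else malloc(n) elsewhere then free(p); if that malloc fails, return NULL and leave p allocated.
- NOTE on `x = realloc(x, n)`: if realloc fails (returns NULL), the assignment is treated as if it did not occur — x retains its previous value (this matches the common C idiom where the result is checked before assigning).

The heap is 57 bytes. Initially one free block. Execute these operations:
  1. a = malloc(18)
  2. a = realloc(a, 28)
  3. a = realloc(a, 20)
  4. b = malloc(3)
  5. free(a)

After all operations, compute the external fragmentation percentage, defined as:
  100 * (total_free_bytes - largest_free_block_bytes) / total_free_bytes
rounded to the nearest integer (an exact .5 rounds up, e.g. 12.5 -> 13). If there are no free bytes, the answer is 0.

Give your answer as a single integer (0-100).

Op 1: a = malloc(18) -> a = 0; heap: [0-17 ALLOC][18-56 FREE]
Op 2: a = realloc(a, 28) -> a = 0; heap: [0-27 ALLOC][28-56 FREE]
Op 3: a = realloc(a, 20) -> a = 0; heap: [0-19 ALLOC][20-56 FREE]
Op 4: b = malloc(3) -> b = 20; heap: [0-19 ALLOC][20-22 ALLOC][23-56 FREE]
Op 5: free(a) -> (freed a); heap: [0-19 FREE][20-22 ALLOC][23-56 FREE]
Free blocks: [20 34] total_free=54 largest=34 -> 100*(54-34)/54 = 2000/54 ≈ 37.037 -> rounds to 37

Answer: 37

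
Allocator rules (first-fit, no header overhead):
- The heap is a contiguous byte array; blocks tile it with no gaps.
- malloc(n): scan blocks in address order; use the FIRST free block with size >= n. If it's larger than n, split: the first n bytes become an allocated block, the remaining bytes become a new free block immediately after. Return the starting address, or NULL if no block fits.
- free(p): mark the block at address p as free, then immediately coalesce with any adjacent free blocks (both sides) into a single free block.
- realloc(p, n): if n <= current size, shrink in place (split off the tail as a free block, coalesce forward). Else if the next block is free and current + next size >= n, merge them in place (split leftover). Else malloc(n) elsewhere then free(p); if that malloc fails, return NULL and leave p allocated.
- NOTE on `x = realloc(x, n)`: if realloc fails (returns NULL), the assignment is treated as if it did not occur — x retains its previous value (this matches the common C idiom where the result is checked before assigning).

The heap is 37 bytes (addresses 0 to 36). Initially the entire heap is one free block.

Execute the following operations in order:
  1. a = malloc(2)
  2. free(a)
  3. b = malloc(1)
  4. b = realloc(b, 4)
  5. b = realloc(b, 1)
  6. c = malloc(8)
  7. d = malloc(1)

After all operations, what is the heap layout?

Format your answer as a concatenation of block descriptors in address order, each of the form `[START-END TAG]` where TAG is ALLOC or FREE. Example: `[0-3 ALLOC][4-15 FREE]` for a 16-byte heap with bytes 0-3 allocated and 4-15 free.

Op 1: a = malloc(2) -> a = 0; heap: [0-1 ALLOC][2-36 FREE]
Op 2: free(a) -> (freed a); heap: [0-36 FREE]
Op 3: b = malloc(1) -> b = 0; heap: [0-0 ALLOC][1-36 FREE]
Op 4: b = realloc(b, 4) -> b = 0; heap: [0-3 ALLOC][4-36 FREE]
Op 5: b = realloc(b, 1) -> b = 0; heap: [0-0 ALLOC][1-36 FREE]
Op 6: c = malloc(8) -> c = 1; heap: [0-0 ALLOC][1-8 ALLOC][9-36 FREE]
Op 7: d = malloc(1) -> d = 9; heap: [0-0 ALLOC][1-8 ALLOC][9-9 ALLOC][10-36 FREE]

Answer: [0-0 ALLOC][1-8 ALLOC][9-9 ALLOC][10-36 FREE]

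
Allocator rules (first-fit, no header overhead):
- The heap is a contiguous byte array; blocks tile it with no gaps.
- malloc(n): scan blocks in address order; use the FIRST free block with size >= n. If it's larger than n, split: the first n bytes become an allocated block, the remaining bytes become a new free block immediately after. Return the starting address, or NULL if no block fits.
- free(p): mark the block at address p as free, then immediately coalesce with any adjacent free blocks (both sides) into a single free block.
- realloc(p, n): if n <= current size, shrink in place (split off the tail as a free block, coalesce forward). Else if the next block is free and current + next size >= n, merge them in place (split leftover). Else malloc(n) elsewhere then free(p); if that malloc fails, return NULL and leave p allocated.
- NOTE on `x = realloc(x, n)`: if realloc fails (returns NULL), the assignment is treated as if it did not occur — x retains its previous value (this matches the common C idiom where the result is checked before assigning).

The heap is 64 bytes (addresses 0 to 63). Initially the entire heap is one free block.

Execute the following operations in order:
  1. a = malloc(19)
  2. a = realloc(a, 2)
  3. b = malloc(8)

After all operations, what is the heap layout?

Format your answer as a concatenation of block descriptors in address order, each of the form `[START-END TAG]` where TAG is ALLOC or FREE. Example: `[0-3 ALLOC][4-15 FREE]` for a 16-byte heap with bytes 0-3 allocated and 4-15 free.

Op 1: a = malloc(19) -> a = 0; heap: [0-18 ALLOC][19-63 FREE]
Op 2: a = realloc(a, 2) -> a = 0; heap: [0-1 ALLOC][2-63 FREE]
Op 3: b = malloc(8) -> b = 2; heap: [0-1 ALLOC][2-9 ALLOC][10-63 FREE]

Answer: [0-1 ALLOC][2-9 ALLOC][10-63 FREE]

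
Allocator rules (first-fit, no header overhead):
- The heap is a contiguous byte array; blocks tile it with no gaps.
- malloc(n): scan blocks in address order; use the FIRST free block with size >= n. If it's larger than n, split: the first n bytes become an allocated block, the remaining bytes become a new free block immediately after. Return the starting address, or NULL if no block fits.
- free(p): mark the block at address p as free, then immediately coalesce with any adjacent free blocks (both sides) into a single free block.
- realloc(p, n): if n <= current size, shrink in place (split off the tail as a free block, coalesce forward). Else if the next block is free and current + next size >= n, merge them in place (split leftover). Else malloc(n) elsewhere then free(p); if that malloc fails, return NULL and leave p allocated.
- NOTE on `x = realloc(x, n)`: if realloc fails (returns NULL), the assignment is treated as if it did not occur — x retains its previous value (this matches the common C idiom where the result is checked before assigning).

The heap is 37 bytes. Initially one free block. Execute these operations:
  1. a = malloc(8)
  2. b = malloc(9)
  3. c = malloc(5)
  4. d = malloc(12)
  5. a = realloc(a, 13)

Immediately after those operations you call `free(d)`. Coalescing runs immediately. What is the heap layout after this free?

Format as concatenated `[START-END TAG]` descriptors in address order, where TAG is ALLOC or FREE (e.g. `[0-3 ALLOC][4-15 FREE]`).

Op 1: a = malloc(8) -> a = 0; heap: [0-7 ALLOC][8-36 FREE]
Op 2: b = malloc(9) -> b = 8; heap: [0-7 ALLOC][8-16 ALLOC][17-36 FREE]
Op 3: c = malloc(5) -> c = 17; heap: [0-7 ALLOC][8-16 ALLOC][17-21 ALLOC][22-36 FREE]
Op 4: d = malloc(12) -> d = 22; heap: [0-7 ALLOC][8-16 ALLOC][17-21 ALLOC][22-33 ALLOC][34-36 FREE]
Op 5: a = realloc(a, 13) -> NULL (a unchanged); heap: [0-7 ALLOC][8-16 ALLOC][17-21 ALLOC][22-33 ALLOC][34-36 FREE]
free(d): d = 22 -> block [22-33 ALLOC]; mark free, coalesce with adjacent free neighbors -> [0-7 ALLOC][8-16 ALLOC][17-21 ALLOC][22-36 FREE]

Answer: [0-7 ALLOC][8-16 ALLOC][17-21 ALLOC][22-36 FREE]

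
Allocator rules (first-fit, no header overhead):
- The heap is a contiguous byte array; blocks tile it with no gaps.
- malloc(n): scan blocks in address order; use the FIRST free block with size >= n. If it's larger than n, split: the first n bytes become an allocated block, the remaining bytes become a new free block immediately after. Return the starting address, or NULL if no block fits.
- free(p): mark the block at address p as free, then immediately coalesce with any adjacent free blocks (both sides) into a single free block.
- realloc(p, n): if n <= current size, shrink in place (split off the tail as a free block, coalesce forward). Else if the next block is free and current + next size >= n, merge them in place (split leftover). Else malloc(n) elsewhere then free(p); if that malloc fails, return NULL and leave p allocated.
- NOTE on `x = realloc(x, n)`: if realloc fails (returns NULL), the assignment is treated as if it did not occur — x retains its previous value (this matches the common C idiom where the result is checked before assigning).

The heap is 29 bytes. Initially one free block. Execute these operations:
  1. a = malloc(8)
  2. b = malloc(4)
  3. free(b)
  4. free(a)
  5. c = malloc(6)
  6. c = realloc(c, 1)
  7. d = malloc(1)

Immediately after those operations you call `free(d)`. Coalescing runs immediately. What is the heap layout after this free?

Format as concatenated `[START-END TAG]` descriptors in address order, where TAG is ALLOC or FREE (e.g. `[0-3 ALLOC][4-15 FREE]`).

Op 1: a = malloc(8) -> a = 0; heap: [0-7 ALLOC][8-28 FREE]
Op 2: b = malloc(4) -> b = 8; heap: [0-7 ALLOC][8-11 ALLOC][12-28 FREE]
Op 3: free(b) -> (freed b); heap: [0-7 ALLOC][8-28 FREE]
Op 4: free(a) -> (freed a); heap: [0-28 FREE]
Op 5: c = malloc(6) -> c = 0; heap: [0-5 ALLOC][6-28 FREE]
Op 6: c = realloc(c, 1) -> c = 0; heap: [0-0 ALLOC][1-28 FREE]
Op 7: d = malloc(1) -> d = 1; heap: [0-0 ALLOC][1-1 ALLOC][2-28 FREE]
free(d): d = 1 -> block [1-1 ALLOC]; mark free, coalesce with adjacent free neighbors -> [0-0 ALLOC][1-28 FREE]

Answer: [0-0 ALLOC][1-28 FREE]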